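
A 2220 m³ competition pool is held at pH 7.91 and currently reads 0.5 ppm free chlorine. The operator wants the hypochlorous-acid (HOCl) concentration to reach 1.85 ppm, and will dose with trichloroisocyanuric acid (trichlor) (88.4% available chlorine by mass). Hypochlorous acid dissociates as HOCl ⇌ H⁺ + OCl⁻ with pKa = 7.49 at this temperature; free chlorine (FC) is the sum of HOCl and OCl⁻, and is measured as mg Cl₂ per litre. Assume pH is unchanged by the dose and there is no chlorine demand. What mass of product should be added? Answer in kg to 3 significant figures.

Volume: 2220 m³ = 2,220,000 L.
[OCl⁻]/[HOCl] = 10^(pH − pKa) = 10^(7.91 − 7.49) = 2.63; fraction as HOCl = 1/(1 + 2.63) = 0.2755.
Free chlorine required for 1.85 ppm HOCl: 1.85 / 0.2755 = 6.716 ppm.
FC to add: 6.716 − 0.5 = 6.216 mg/L as Cl₂.
Cl₂ equivalent: 6.216 mg/L × 2,220,000 L = 13,800 g.
Product at 88.4% available Cl: 13,800 / 0.884 = 15,610 g.

15.6 kg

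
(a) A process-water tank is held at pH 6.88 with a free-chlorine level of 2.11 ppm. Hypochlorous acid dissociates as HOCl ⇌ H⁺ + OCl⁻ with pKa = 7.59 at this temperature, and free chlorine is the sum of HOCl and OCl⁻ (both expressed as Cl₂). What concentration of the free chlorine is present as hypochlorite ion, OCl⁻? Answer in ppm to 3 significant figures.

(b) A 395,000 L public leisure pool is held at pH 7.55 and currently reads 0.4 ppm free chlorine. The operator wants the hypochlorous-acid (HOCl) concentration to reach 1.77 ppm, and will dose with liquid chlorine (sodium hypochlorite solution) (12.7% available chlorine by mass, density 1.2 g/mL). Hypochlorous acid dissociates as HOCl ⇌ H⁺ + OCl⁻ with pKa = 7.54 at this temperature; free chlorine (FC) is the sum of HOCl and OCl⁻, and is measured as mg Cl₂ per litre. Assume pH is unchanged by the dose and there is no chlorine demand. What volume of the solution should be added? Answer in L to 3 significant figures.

(a) 0.344 ppm; (b) 8.25 L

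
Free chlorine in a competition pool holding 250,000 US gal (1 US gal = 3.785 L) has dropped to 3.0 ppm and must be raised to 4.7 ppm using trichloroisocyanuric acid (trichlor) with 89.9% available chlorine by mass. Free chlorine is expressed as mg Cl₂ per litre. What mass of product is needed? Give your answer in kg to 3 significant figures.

Volume: 250,000 US gal × 3.785 L/gal = 946,250 L.
Chlorine deficit: 4.7 − 3.0 = 1.7 ppm = 1.7 mg/L as Cl₂.
Cl₂ equivalent needed: 1.7 mg/L × 946,250 L = 1,609,000 mg = 1609 g.
Product at 89.9% available chlorine: 1609 / 0.899 = 1789 g.

1.79 kg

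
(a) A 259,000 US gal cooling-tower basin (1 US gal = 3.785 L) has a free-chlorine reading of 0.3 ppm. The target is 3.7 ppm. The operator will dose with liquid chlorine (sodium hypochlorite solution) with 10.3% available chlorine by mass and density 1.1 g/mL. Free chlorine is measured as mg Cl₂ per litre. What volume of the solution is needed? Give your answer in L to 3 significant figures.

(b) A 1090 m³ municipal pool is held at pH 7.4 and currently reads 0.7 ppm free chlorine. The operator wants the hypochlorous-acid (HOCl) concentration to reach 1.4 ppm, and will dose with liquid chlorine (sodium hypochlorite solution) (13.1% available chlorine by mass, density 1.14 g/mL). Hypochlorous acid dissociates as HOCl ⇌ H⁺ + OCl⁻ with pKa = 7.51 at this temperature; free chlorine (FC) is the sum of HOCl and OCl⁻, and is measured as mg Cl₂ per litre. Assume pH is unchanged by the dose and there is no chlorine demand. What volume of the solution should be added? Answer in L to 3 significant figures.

(a) 29.4 L; (b) 13.0 L

(a) Volume: 259,000 US gal × 3.785 L/gal = 980,315 L.
(a) Chlorine deficit: 3.7 − 0.3 = 3.4 ppm = 3.4 mg/L as Cl₂.
(a) Cl₂ equivalent needed: 3.4 mg/L × 980,315 L = 3,333,000 mg = 3333 g.
(a) Product at 10.3% available chlorine: 3333 / 0.103 = 32,360 g.
(a) Volume at density 1.1 g/mL: 32,360 g ÷ 1.1 g/mL = 29,420 mL.

(b) Volume: 1090 m³ = 1,090,000 L.
(b) [OCl⁻]/[HOCl] = 10^(pH − pKa) = 10^(7.4 − 7.51) = 0.7762; fraction as HOCl = 1/(1 + 0.7762) = 0.563.
(b) Free chlorine required for 1.4 ppm HOCl: 1.4 / 0.563 = 2.487 ppm.
(b) FC to add: 2.487 − 0.7 = 1.787 mg/L as Cl₂.
(b) Cl₂ equivalent: 1.787 mg/L × 1,090,000 L = 1948 g.
(b) Product at 13.1% available Cl: 1948 / 0.131 = 14,870 g.
(b) Volume: 14,870 g ÷ 1.14 g/mL = 13,040 mL.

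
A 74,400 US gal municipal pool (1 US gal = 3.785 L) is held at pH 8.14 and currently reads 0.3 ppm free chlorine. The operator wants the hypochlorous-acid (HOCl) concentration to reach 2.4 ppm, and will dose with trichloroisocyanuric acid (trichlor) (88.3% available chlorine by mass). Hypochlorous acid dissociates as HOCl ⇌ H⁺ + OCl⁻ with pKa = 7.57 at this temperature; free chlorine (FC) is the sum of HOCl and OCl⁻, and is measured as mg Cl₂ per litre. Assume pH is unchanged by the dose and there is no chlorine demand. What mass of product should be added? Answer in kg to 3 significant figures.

Volume: 74,400 US gal × 3.785 L/gal = 281,604 L.
[OCl⁻]/[HOCl] = 10^(pH − pKa) = 10^(8.14 − 7.57) = 3.715; fraction as HOCl = 1/(1 + 3.715) = 0.2121.
Free chlorine required for 2.4 ppm HOCl: 2.4 / 0.2121 = 11.32 ppm.
FC to add: 11.32 − 0.3 = 11.02 mg/L as Cl₂.
Cl₂ equivalent: 11.02 mg/L × 281,604 L = 3102 g.
Product at 88.3% available Cl: 3102 / 0.883 = 3513 g.

3.51 kg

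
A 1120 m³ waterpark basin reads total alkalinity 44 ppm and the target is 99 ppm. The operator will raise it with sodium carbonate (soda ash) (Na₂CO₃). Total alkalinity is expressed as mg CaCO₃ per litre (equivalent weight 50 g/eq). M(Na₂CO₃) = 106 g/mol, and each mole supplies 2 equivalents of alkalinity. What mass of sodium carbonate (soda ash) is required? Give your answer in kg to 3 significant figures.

Volume: 1120 m³ = 1,120,000 L.
Alkalinity to add: (99 − 44) = 55 mg/L as CaCO₃ × 1,120,000 L = 61,600 g as CaCO₃.
Equivalents: 61,600 g ÷ 50 g/eq = 1232 eq.
Each mole of Na₂CO₃ supplies 2 eq, so 1232 / 2 = 616 mol.
Mass: 616 mol × 106 g/mol = 65,300 g.

65.3 kg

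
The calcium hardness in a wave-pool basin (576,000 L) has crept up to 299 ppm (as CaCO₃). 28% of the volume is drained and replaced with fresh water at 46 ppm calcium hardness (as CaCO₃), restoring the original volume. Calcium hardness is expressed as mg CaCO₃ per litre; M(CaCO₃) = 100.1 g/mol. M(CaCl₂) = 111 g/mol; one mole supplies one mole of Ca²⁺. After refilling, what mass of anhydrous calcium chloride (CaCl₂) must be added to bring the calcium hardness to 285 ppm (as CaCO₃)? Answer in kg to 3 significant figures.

After draining 28% and refilling: 299 × 0.72 + 46 × 0.28 = 228.16 ppm.
Deficit to target: 285 − 228.16 = 56.84 mg/L.
As CaCO₃: 56.84 mg/L × 576,000 L = 32,740 g; ÷ 100.1 = 327.1 mol Ca²⁺.
Mass: 327.1 × 111 = 36,300 g.

36.3 kg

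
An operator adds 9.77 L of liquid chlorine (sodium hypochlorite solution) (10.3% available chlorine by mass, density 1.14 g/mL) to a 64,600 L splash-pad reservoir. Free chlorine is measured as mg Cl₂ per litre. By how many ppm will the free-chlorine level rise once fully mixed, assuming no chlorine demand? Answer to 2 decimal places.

17.76 ppm

Mass of solution: 9.77 L × 1000 mL/L × 1.14 g/mL = 11,140 g.
Available chlorine delivered: 11,140 g × 0.103 = 1147 g as Cl₂.
Concentration rise: 1147 g / 64,600 L = 17.76 mg/L = 17.76 ppm.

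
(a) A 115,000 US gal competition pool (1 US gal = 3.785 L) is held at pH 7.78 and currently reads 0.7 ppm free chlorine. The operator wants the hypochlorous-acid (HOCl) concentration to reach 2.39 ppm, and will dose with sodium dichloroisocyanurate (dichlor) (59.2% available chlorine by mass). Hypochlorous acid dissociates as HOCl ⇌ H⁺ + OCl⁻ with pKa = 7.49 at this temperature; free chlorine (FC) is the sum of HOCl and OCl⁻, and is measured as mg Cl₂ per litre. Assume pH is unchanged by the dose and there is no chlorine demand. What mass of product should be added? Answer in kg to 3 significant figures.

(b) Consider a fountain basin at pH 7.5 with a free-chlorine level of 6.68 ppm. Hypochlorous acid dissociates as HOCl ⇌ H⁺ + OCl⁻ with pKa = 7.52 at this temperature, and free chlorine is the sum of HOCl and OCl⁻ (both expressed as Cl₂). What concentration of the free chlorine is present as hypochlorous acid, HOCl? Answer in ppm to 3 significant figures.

(a) Volume: 115,000 US gal × 3.785 L/gal = 435,275 L.
(a) [OCl⁻]/[HOCl] = 10^(pH − pKa) = 10^(7.78 − 7.49) = 1.95; fraction as HOCl = 1/(1 + 1.95) = 0.339.
(a) Free chlorine required for 2.39 ppm HOCl: 2.39 / 0.339 = 7.05 ppm.
(a) FC to add: 7.05 − 0.7 = 6.35 mg/L as Cl₂.
(a) Cl₂ equivalent: 6.35 mg/L × 435,275 L = 2764 g.
(a) Product at 59.2% available Cl: 2764 / 0.592 = 4669 g.

(b) [OCl⁻]/[HOCl] = 10^(pH − pKa) = 10^(7.5 − 7.52) = 10^-0.02 = 0.955.
(b) Fraction as HOCl = 1 / (1 + 0.955) = 0.5115.
(b) HOCl = 0.5115 × 6.68 ppm = 3.417 ppm.

(a) 4.67 kg; (b) 3.42 ppm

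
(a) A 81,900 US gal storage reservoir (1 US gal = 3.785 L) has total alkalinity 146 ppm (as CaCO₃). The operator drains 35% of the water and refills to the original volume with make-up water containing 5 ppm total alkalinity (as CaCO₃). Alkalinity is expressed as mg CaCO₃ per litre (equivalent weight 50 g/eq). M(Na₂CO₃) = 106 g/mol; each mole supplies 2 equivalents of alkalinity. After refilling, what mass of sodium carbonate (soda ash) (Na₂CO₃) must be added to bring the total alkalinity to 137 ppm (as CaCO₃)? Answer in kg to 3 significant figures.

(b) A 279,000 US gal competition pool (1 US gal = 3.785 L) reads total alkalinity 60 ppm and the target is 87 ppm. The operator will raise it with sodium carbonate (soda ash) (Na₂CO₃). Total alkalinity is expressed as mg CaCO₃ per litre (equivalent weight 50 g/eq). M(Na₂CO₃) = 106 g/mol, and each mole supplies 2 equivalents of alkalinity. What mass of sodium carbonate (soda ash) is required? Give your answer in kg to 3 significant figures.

(a) 13.3 kg; (b) 30.2 kg

(a) Volume: 81,900 US gal × 3.785 L/gal = 309,992 L.
(a) After draining 35% and refilling: 146 × 0.65 + 5 × 0.35 = 96.65 ppm.
(a) Deficit to target: 137 − 96.65 = 40.35 mg/L.
(a) As CaCO₃: 40.35 mg/L × 309,992 L = 12,510 g; ÷ 50 g/eq ÷ 2 = 125.1 mol Na₂CO₃.
(a) Mass: 125.1 × 106 = 13,260 g.

(b) Volume: 279,000 US gal × 3.785 L/gal = 1,056,015 L.
(b) Alkalinity to add: (87 − 60) = 27 mg/L as CaCO₃ × 1,056,015 L = 28,510 g as CaCO₃.
(b) Equivalents: 28,510 g ÷ 50 g/eq = 570.2 eq.
(b) Each mole of Na₂CO₃ supplies 2 eq, so 570.2 / 2 = 285.1 mol.
(b) Mass: 285.1 mol × 106 g/mol = 30,220 g.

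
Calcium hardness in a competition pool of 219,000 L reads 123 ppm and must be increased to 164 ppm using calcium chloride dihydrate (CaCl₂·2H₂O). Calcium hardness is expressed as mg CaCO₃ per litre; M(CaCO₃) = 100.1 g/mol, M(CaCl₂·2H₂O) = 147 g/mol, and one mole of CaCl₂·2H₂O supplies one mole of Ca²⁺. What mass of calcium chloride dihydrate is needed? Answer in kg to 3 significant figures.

Hardness to add: (164 − 123) = 41 mg/L as CaCO₃ × 219,000 L = 8979 g as CaCO₃.
Moles of Ca²⁺ (1 mol Ca²⁺ ≡ 1 mol CaCO₃): 8979 / 100.1 g/mol = 89.7 mol.
Mass of CaCl₂·2H₂O: 89.7 × 147 = 13,190 g.

13.2 kg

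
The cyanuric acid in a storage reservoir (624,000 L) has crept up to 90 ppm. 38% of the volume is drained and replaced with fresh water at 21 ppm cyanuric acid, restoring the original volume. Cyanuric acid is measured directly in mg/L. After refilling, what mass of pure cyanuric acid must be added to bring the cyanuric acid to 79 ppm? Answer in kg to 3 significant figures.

9.50 kg

After draining 38% and refilling: 90 × 0.62 + 21 × 0.38 = 63.78 ppm.
Deficit to target: 79 − 63.78 = 15.22 mg/L.
Mass: 15.22 mg/L × 624,000 L = 9497 g cyanuric acid.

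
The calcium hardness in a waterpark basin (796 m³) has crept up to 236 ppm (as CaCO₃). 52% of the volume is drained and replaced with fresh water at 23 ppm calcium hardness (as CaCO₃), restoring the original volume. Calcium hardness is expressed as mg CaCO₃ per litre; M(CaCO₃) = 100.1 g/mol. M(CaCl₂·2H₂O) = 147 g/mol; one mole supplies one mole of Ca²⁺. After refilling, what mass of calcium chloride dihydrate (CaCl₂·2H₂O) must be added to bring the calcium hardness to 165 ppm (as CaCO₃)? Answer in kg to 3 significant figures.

46.5 kg

Volume: 796 m³ = 796,000 L.
After draining 52% and refilling: 236 × 0.48 + 23 × 0.52 = 125.24 ppm.
Deficit to target: 165 − 125.24 = 39.76 mg/L.
As CaCO₃: 39.76 mg/L × 796,000 L = 31,650 g; ÷ 100.1 = 316.2 mol Ca²⁺.
Mass: 316.2 × 147 = 46,480 g.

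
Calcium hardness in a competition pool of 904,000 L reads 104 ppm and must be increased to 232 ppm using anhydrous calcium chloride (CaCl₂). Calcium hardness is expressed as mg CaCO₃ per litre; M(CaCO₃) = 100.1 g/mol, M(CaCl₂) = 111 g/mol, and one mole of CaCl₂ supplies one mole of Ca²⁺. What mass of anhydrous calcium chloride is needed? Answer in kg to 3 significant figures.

128 kg

Hardness to add: (232 − 104) = 128 mg/L as CaCO₃ × 904,000 L = 115,700 g as CaCO₃.
Moles of Ca²⁺ (1 mol Ca²⁺ ≡ 1 mol CaCO₃): 115,700 / 100.1 g/mol = 1156 mol.
Mass of CaCl₂: 1156 × 111 = 128,300 g.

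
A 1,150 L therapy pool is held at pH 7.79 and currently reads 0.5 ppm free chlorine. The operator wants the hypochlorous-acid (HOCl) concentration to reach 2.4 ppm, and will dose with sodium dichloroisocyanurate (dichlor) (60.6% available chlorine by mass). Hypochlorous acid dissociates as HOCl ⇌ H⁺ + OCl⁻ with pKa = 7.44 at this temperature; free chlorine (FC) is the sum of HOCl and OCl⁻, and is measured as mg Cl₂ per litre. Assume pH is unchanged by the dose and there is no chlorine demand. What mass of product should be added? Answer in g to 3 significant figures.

13.8 g

[OCl⁻]/[HOCl] = 10^(pH − pKa) = 10^(7.79 − 7.44) = 2.239; fraction as HOCl = 1/(1 + 2.239) = 0.3088.
Free chlorine required for 2.4 ppm HOCl: 2.4 / 0.3088 = 7.773 ppm.
FC to add: 7.773 − 0.5 = 7.273 mg/L as Cl₂.
Cl₂ equivalent: 7.273 mg/L × 1,150 L = 8.364 g.
Product at 60.6% available Cl: 8.364 / 0.606 = 13.8 g.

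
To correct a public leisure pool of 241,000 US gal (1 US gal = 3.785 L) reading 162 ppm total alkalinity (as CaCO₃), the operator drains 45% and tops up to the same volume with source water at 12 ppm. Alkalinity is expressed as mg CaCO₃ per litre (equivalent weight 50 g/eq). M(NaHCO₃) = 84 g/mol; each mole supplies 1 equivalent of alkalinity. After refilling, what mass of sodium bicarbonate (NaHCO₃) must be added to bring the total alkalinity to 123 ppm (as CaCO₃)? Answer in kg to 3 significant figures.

Volume: 241,000 US gal × 3.785 L/gal = 912,185 L.
After draining 45% and refilling: 162 × 0.55 + 12 × 0.45 = 94.5 ppm.
Deficit to target: 123 − 94.5 = 28.5 mg/L.
As CaCO₃: 28.5 mg/L × 912,185 L = 26,000 g; ÷ 50 g/eq ÷ 1 = 519.9 mol NaHCO₃.
Mass: 519.9 × 84 = 43,680 g.

43.7 kg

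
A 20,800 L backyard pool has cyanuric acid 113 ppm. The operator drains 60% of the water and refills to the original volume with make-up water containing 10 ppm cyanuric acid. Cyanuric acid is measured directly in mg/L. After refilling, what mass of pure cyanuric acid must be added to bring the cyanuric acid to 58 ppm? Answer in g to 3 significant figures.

After draining 60% and refilling: 113 × 0.40 + 10 × 0.60 = 51.2 ppm.
Deficit to target: 58 − 51.2 = 6.8 mg/L.
Mass: 6.8 mg/L × 20,800 L = 141.4 g cyanuric acid.

141 g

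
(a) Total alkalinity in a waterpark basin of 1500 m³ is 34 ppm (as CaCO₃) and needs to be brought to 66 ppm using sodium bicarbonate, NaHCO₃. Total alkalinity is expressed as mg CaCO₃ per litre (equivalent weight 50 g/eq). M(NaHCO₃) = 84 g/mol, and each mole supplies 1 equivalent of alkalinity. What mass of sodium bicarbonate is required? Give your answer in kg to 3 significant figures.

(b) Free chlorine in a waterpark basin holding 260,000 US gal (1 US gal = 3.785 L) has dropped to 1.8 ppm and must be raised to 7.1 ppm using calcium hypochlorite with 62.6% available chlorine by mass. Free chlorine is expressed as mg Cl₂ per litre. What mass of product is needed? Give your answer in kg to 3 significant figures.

(a) 80.6 kg; (b) 8.33 kg

(a) Volume: 1500 m³ = 1,500,000 L.
(a) Alkalinity to add: (66 − 34) = 32 mg/L as CaCO₃ × 1,500,000 L = 48,000 g as CaCO₃.
(a) Equivalents: 48,000 g ÷ 50 g/eq = 960 eq.
(a) NaHCO₃ supplies 1 eq per mole → 960 mol.
(a) Mass: 960 mol × 84 g/mol = 80,640 g.

(b) Volume: 260,000 US gal × 3.785 L/gal = 984,100 L.
(b) Chlorine deficit: 7.1 − 1.8 = 5.3 ppm = 5.3 mg/L as Cl₂.
(b) Cl₂ equivalent needed: 5.3 mg/L × 984,100 L = 5,216,000 mg = 5216 g.
(b) Product at 62.6% available chlorine: 5216 / 0.626 = 8332 g.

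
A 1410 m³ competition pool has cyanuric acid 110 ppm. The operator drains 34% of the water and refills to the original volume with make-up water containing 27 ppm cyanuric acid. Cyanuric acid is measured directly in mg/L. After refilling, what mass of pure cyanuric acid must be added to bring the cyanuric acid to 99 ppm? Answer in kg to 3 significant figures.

24.3 kg

Volume: 1410 m³ = 1,410,000 L.
After draining 34% and refilling: 110 × 0.66 + 27 × 0.34 = 81.78 ppm.
Deficit to target: 99 − 81.78 = 17.22 mg/L.
Mass: 17.22 mg/L × 1,410,000 L = 24,280 g cyanuric acid.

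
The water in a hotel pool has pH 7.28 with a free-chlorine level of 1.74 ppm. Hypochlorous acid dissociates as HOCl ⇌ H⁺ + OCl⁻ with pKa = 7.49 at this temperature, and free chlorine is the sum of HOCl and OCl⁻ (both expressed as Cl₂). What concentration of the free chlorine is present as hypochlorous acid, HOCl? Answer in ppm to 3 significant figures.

1.08 ppm

[OCl⁻]/[HOCl] = 10^(pH − pKa) = 10^(7.28 − 7.49) = 10^-0.21 = 0.6166.
Fraction as HOCl = 1 / (1 + 0.6166) = 0.6186.
HOCl = 0.6186 × 1.74 ppm = 1.076 ppm.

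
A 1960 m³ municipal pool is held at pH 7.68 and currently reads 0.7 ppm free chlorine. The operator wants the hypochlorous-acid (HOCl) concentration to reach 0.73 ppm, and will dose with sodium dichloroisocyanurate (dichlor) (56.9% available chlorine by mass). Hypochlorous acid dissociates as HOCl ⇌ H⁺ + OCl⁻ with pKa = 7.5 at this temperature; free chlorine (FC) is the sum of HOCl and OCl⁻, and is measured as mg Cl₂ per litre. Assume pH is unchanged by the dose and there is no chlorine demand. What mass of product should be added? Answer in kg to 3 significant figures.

3.91 kg

Volume: 1960 m³ = 1,960,000 L.
[OCl⁻]/[HOCl] = 10^(pH − pKa) = 10^(7.68 − 7.5) = 1.514; fraction as HOCl = 1/(1 + 1.514) = 0.3978.
Free chlorine required for 0.73 ppm HOCl: 0.73 / 0.3978 = 1.835 ppm.
FC to add: 1.835 − 0.7 = 1.135 mg/L as Cl₂.
Cl₂ equivalent: 1.135 mg/L × 1,960,000 L = 2224 g.
Product at 56.9% available Cl: 2224 / 0.569 = 3909 g.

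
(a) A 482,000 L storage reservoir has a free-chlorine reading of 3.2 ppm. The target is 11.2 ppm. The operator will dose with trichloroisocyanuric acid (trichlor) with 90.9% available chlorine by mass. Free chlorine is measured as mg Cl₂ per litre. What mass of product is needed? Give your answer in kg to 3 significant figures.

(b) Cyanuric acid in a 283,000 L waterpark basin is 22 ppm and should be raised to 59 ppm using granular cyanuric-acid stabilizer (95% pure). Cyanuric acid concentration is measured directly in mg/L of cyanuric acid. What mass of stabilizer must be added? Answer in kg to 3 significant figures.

(a) Chlorine deficit: 11.2 − 3.2 = 8 ppm = 8 mg/L as Cl₂.
(a) Cl₂ equivalent needed: 8 mg/L × 482,000 L = 3,856,000 mg = 3856 g.
(a) Product at 90.9% available chlorine: 3856 / 0.909 = 4242 g.

(b) CYA to add: (59 − 22) = 37 mg/L × 283,000 L = 10,470 g cyanuric acid.
(b) At 95% purity: 10,470 / 0.95 = 11,020 g product.

(a) 4.24 kg; (b) 11.0 kg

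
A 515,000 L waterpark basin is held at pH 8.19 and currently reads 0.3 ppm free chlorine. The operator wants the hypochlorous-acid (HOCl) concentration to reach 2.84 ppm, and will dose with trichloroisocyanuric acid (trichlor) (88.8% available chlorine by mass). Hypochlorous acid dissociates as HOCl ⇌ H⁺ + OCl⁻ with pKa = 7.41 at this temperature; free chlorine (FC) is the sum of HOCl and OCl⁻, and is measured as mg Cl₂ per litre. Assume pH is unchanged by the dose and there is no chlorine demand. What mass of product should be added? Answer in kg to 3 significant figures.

[OCl⁻]/[HOCl] = 10^(pH − pKa) = 10^(8.19 − 7.41) = 6.026; fraction as HOCl = 1/(1 + 6.026) = 0.1423.
Free chlorine required for 2.84 ppm HOCl: 2.84 / 0.1423 = 19.95 ppm.
FC to add: 19.95 − 0.3 = 19.65 mg/L as Cl₂.
Cl₂ equivalent: 19.65 mg/L × 515,000 L = 10,120 g.
Product at 88.8% available Cl: 10,120 / 0.888 = 11,400 g.

11.4 kg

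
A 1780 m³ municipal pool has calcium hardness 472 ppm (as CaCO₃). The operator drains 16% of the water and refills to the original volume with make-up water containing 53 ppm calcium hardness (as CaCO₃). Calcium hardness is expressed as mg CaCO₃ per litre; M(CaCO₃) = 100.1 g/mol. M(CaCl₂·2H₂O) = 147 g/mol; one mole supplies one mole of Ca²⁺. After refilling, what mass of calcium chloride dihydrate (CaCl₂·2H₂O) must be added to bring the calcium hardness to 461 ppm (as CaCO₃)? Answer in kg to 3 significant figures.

146 kg

Volume: 1780 m³ = 1,780,000 L.
After draining 16% and refilling: 472 × 0.84 + 53 × 0.16 = 404.96 ppm.
Deficit to target: 461 − 404.96 = 56.04 mg/L.
As CaCO₃: 56.04 mg/L × 1,780,000 L = 99,750 g; ÷ 100.1 = 996.5 mol Ca²⁺.
Mass: 996.5 × 147 = 146,500 g.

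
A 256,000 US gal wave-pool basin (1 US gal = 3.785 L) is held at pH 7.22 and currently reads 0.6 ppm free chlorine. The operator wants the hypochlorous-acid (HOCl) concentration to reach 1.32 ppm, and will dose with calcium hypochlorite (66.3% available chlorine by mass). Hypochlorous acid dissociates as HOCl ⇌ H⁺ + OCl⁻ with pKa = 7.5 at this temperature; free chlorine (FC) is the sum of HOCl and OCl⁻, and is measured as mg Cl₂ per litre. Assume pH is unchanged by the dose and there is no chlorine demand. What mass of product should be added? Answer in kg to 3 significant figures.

2.06 kg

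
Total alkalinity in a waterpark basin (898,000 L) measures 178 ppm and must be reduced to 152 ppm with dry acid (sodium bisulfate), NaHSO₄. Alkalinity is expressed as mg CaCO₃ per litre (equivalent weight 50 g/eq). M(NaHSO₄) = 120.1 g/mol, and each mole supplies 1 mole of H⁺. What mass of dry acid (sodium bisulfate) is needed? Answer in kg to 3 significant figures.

Alkalinity to neutralize: (178 − 152) = 26 mg/L as CaCO₃ × 898,000 L = 23,350 g as CaCO₃.
Equivalents of H⁺ required: 23,350 ÷ 50 g/eq = 467 eq = 467 mol NaHSO₄.
Mass of NaHSO₄: 467 × 120.1 = 56,080 g.

56.1 kg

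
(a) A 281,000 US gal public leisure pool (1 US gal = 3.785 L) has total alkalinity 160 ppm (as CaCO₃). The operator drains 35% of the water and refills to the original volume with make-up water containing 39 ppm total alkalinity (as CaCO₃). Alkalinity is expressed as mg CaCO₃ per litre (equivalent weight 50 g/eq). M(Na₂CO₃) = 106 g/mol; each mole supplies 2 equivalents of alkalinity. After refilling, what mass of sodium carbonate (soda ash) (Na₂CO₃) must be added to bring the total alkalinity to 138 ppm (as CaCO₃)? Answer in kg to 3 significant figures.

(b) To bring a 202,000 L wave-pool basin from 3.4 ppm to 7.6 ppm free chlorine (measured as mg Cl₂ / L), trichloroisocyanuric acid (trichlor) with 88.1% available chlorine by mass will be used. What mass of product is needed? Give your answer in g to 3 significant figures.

(a) Volume: 281,000 US gal × 3.785 L/gal = 1,063,585 L.
(a) After draining 35% and refilling: 160 × 0.65 + 39 × 0.35 = 117.65 ppm.
(a) Deficit to target: 138 − 117.65 = 20.35 mg/L.
(a) As CaCO₃: 20.35 mg/L × 1,063,585 L = 21,640 g; ÷ 50 g/eq ÷ 2 = 216.4 mol Na₂CO₃.
(a) Mass: 216.4 × 106 = 22,940 g.

(b) Chlorine deficit: 7.6 − 3.4 = 4.2 ppm = 4.2 mg/L as Cl₂.
(b) Cl₂ equivalent needed: 4.2 mg/L × 202,000 L = 848,400 mg = 848.4 g.
(b) Product at 88.1% available chlorine: 848.4 / 0.881 = 963 g.

(a) 22.9 kg; (b) 963 g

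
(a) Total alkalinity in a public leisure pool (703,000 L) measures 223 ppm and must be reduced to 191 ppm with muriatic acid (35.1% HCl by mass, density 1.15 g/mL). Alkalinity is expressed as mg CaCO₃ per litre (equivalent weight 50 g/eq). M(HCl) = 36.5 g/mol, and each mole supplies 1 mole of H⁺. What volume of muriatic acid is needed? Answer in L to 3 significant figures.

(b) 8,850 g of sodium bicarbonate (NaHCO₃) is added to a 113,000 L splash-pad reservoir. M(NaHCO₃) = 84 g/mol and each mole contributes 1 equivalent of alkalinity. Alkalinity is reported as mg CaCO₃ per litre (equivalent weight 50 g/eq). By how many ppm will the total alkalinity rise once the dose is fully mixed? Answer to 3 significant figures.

(a) 40.7 L; (b) 46.6 ppm

(a) Alkalinity to neutralize: (223 − 191) = 32 mg/L as CaCO₃ × 703,000 L = 22,500 g as CaCO₃.
(a) Equivalents of H⁺ required: 22,500 ÷ 50 g/eq = 449.9 eq = 449.9 mol HCl.
(a) Mass of HCl: 449.9 × 36.5 = 16,420 g.
(a) Mass of 35.1% solution: 16,420 / 0.351 = 46,790 g.
(a) Volume: 46,790 g ÷ 1.15 g/mL = 40,680 mL.

(b) Moles of NaHCO₃: 8,850 g ÷ 84 g/mol = 105.4 mol → 105.4 eq of alkalinity.
(b) As CaCO₃: 105.4 eq × 50 g/eq = 5268 g.
(b) Rise: 5268 g / 113,000 L × 1000 = 46.62 mg/L.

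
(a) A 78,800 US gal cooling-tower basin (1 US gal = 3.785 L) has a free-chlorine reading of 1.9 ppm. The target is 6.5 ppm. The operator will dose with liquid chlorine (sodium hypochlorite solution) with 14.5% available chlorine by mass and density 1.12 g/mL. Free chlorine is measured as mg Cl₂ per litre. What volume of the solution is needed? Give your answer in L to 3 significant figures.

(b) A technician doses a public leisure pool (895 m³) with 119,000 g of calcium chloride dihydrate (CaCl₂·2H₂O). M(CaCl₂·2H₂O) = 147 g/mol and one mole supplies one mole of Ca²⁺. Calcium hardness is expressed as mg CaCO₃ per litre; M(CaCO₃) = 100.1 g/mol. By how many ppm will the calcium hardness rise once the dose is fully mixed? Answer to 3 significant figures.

(a) Volume: 78,800 US gal × 3.785 L/gal = 298,258 L.
(a) Chlorine deficit: 6.5 − 1.9 = 4.6 ppm = 4.6 mg/L as Cl₂.
(a) Cl₂ equivalent needed: 4.6 mg/L × 298,258 L = 1,372,000 mg = 1372 g.
(a) Product at 14.5% available chlorine: 1372 / 0.145 = 9462 g.
(a) Volume at density 1.12 g/mL: 9462 g ÷ 1.12 g/mL = 8448 mL.

(b) Volume: 895 m³ = 895,000 L.
(b) Moles of Ca²⁺: 119,000 g ÷ 147 g/mol = 809.5 mol.
(b) As CaCO₃: 809.5 mol × 100.1 g/mol = 81,030 g.
(b) Rise: 81,030 g / 895,000 L × 1000 = 90.54 mg/L.

(a) 8.45 L; (b) 90.5 ppm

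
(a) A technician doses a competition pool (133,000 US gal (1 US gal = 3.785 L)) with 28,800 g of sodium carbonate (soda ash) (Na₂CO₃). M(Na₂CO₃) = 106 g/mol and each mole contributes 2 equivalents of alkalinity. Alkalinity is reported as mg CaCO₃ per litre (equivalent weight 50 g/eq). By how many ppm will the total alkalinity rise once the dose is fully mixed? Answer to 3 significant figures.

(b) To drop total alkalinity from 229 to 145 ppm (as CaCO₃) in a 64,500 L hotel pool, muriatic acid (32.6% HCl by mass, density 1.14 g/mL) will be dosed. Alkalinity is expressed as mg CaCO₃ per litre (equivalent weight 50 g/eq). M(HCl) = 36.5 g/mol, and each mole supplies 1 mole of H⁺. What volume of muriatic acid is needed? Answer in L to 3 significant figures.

(a) Volume: 133,000 US gal × 3.785 L/gal = 503,405 L.
(a) Moles of Na₂CO₃: 28,800 g ÷ 106 g/mol = 271.7 mol → 543.4 eq of alkalinity.
(a) As CaCO₃: 543.4 eq × 50 g/eq = 27,170 g.
(a) Rise: 27,170 g / 503,405 L × 1000 = 53.97 mg/L.

(b) Alkalinity to neutralize: (229 − 145) = 84 mg/L as CaCO₃ × 64,500 L = 5418 g as CaCO₃.
(b) Equivalents of H⁺ required: 5418 ÷ 50 g/eq = 108.4 eq = 108.4 mol HCl.
(b) Mass of HCl: 108.4 × 36.5 = 3955 g.
(b) Mass of 32.6% solution: 3955 / 0.326 = 12,130 g.
(b) Volume: 12,130 g ÷ 1.14 g/mL = 10,640 mL.

(a) 54.0 ppm; (b) 10.6 L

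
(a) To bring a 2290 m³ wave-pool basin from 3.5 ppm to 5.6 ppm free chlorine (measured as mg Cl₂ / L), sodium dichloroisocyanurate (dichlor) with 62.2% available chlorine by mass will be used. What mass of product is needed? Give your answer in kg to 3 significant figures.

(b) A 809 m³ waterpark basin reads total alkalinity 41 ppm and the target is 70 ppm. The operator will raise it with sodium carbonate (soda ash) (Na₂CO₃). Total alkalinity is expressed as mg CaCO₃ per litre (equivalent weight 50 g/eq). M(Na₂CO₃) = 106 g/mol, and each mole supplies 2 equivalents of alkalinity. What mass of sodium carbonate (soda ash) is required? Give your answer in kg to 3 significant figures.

(a) Volume: 2290 m³ = 2,290,000 L.
(a) Chlorine deficit: 5.6 − 3.5 = 2.1 ppm = 2.1 mg/L as Cl₂.
(a) Cl₂ equivalent needed: 2.1 mg/L × 2,290,000 L = 4,809,000 mg = 4809 g.
(a) Product at 62.2% available chlorine: 4809 / 0.622 = 7732 g.

(b) Volume: 809 m³ = 809,000 L.
(b) Alkalinity to add: (70 − 41) = 29 mg/L as CaCO₃ × 809,000 L = 23,460 g as CaCO₃.
(b) Equivalents: 23,460 g ÷ 50 g/eq = 469.2 eq.
(b) Each mole of Na₂CO₃ supplies 2 eq, so 469.2 / 2 = 234.6 mol.
(b) Mass: 234.6 mol × 106 g/mol = 24,870 g.

(a) 7.73 kg; (b) 24.9 kg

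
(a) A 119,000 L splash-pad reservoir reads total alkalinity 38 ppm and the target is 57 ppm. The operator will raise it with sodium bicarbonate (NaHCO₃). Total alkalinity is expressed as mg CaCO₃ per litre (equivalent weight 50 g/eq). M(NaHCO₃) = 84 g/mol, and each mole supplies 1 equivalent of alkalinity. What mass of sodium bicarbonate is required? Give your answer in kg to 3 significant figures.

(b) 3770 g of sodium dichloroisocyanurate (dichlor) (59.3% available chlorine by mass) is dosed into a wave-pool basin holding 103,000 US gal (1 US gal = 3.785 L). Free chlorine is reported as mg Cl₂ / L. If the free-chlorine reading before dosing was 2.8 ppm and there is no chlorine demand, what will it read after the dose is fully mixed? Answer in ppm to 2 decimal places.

(a) 3.80 kg; (b) 8.53 ppm

(a) Alkalinity to add: (57 − 38) = 19 mg/L as CaCO₃ × 119,000 L = 2261 g as CaCO₃.
(a) Equivalents: 2261 g ÷ 50 g/eq = 45.22 eq.
(a) NaHCO₃ supplies 1 eq per mole → 45.22 mol.
(a) Mass: 45.22 mol × 84 g/mol = 3798 g.

(b) Volume: 103,000 US gal × 3.785 L/gal = 389,855 L.
(b) Available chlorine delivered: 3770 g × 0.593 = 2236 g as Cl₂.
(b) Concentration rise: 2236 g / 389,855 L = 5.734 mg/L = 5.73 ppm.
(b) Final FC: 2.8 + 5.73 = 8.53 ppm.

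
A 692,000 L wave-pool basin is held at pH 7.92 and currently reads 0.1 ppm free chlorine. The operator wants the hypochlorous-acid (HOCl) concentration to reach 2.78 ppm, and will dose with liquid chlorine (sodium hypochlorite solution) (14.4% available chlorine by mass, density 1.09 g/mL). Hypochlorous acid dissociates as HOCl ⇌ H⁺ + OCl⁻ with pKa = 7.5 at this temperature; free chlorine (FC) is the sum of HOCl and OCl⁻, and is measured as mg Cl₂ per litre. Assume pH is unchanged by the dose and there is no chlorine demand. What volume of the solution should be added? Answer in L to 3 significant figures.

44.1 L

[OCl⁻]/[HOCl] = 10^(pH − pKa) = 10^(7.92 − 7.5) = 2.63; fraction as HOCl = 1/(1 + 2.63) = 0.2755.
Free chlorine required for 2.78 ppm HOCl: 2.78 / 0.2755 = 10.09 ppm.
FC to add: 10.09 − 0.1 = 9.992 mg/L as Cl₂.
Cl₂ equivalent: 9.992 mg/L × 692,000 L = 6915 g.
Product at 14.4% available Cl: 6915 / 0.144 = 48,020 g.
Volume: 48,020 g ÷ 1.09 g/mL = 44,050 mL.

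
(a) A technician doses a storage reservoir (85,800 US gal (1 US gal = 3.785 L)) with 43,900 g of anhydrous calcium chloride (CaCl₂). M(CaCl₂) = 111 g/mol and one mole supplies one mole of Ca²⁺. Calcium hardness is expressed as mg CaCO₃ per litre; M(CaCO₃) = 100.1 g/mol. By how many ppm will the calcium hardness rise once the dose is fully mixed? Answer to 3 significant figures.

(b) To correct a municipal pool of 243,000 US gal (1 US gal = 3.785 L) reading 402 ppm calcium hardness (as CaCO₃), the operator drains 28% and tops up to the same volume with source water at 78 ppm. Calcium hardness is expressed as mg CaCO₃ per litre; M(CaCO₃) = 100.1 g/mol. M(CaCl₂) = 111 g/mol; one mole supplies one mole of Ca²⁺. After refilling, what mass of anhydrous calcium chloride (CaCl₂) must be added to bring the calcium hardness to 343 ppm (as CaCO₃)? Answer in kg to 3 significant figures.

(a) 122 ppm; (b) 32.4 kg

(a) Volume: 85,800 US gal × 3.785 L/gal = 324,753 L.
(a) Moles of Ca²⁺: 43,900 g ÷ 111 g/mol = 395.5 mol.
(a) As CaCO₃: 395.5 mol × 100.1 g/mol = 39,590 g.
(a) Rise: 39,590 g / 324,753 L × 1000 = 121.9 mg/L.

(b) Volume: 243,000 US gal × 3.785 L/gal = 919,755 L.
(b) After draining 28% and refilling: 402 × 0.72 + 78 × 0.28 = 311.28 ppm.
(b) Deficit to target: 343 − 311.28 = 31.72 mg/L.
(b) As CaCO₃: 31.72 mg/L × 919,755 L = 29,170 g; ÷ 100.1 = 291.5 mol Ca²⁺.
(b) Mass: 291.5 × 111 = 32,350 g.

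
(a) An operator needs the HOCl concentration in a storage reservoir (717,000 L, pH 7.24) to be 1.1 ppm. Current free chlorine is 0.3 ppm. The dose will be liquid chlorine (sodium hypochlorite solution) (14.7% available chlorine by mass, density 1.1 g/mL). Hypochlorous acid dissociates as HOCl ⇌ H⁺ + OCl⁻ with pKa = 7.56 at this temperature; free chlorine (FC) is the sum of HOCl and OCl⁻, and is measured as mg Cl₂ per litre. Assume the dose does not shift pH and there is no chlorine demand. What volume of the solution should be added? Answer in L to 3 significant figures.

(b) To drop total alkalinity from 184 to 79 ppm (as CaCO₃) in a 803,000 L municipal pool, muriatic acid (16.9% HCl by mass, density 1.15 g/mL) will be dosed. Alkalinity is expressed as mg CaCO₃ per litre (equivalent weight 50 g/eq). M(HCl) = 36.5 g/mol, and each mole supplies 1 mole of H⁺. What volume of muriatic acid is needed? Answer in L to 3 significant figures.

(a) [OCl⁻]/[HOCl] = 10^(pH − pKa) = 10^(7.24 − 7.56) = 0.4786; fraction as HOCl = 1/(1 + 0.4786) = 0.6763.
(a) Free chlorine required for 1.1 ppm HOCl: 1.1 / 0.6763 = 1.626 ppm.
(a) FC to add: 1.626 − 0.3 = 1.326 mg/L as Cl₂.
(a) Cl₂ equivalent: 1.326 mg/L × 717,000 L = 951.1 g.
(a) Product at 14.7% available Cl: 951.1 / 0.147 = 6470 g.
(a) Volume: 6470 g ÷ 1.1 g/mL = 5882 mL.

(b) Alkalinity to neutralize: (184 − 79) = 105 mg/L as CaCO₃ × 803,000 L = 84,320 g as CaCO₃.
(b) Equivalents of H⁺ required: 84,320 ÷ 50 g/eq = 1686 eq = 1686 mol HCl.
(b) Mass of HCl: 1686 × 36.5 = 61,550 g.
(b) Mass of 16.9% solution: 61,550 / 0.169 = 364,200 g.
(b) Volume: 364,200 g ÷ 1.15 g/mL = 316,700 mL.

(a) 5.88 L; (b) 317 L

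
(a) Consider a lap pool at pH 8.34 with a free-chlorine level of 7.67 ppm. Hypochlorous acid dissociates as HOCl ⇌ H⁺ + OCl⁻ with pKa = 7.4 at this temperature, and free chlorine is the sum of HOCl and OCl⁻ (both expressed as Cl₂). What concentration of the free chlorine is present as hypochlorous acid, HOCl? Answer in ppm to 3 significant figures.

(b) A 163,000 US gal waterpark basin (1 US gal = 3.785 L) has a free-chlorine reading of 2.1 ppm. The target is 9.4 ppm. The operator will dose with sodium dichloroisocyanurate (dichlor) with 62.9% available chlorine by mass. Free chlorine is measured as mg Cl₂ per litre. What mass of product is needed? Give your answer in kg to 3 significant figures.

(a) [OCl⁻]/[HOCl] = 10^(pH − pKa) = 10^(8.34 − 7.4) = 10^0.94 = 8.71.
(a) Fraction as HOCl = 1 / (1 + 8.71) = 0.103.
(a) HOCl = 0.103 × 7.67 ppm = 0.7899 ppm.

(b) Volume: 163,000 US gal × 3.785 L/gal = 616,955 L.
(b) Chlorine deficit: 9.4 − 2.1 = 7.3 ppm = 7.3 mg/L as Cl₂.
(b) Cl₂ equivalent needed: 7.3 mg/L × 616,955 L = 4,504,000 mg = 4504 g.
(b) Product at 62.9% available chlorine: 4504 / 0.629 = 7160 g.

(a) 0.790 ppm; (b) 7.16 kg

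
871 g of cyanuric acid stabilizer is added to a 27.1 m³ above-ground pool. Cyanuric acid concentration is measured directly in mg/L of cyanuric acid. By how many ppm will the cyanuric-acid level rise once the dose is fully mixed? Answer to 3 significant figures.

32.1 ppm

Volume: 27.1 m³ = 27,100 L.
Rise: 871 g / 27,100 L × 1000 = 32.14 mg/L.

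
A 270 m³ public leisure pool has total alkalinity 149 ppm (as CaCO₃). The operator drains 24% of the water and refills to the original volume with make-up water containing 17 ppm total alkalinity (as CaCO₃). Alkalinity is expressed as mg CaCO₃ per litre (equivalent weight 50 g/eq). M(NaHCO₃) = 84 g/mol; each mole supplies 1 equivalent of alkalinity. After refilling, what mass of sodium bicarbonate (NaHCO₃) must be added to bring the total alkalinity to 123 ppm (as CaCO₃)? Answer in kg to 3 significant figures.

2.58 kg

Volume: 270 m³ = 270,000 L.
After draining 24% and refilling: 149 × 0.76 + 17 × 0.24 = 117.32 ppm.
Deficit to target: 123 − 117.32 = 5.68 mg/L.
As CaCO₃: 5.68 mg/L × 270,000 L = 1534 g; ÷ 50 g/eq ÷ 1 = 30.67 mol NaHCO₃.
Mass: 30.67 × 84 = 2576 g.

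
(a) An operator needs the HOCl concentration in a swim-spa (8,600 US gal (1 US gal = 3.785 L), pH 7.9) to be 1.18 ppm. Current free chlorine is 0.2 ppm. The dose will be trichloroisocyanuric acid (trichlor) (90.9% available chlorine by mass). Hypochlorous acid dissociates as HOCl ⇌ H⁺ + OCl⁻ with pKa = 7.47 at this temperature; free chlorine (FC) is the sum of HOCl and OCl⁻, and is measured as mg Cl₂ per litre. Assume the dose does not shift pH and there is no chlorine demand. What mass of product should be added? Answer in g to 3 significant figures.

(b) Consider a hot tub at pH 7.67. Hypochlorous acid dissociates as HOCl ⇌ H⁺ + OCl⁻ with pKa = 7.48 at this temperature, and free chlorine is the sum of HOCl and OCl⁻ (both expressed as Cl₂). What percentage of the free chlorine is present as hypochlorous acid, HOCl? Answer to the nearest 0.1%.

(a) Volume: 8,600 US gal × 3.785 L/gal = 32,551 L.
(a) [OCl⁻]/[HOCl] = 10^(pH − pKa) = 10^(7.9 − 7.47) = 2.692; fraction as HOCl = 1/(1 + 2.692) = 0.2709.
(a) Free chlorine required for 1.18 ppm HOCl: 1.18 / 0.2709 = 4.356 ppm.
(a) FC to add: 4.356 − 0.2 = 4.156 mg/L as Cl₂.
(a) Cl₂ equivalent: 4.156 mg/L × 32,551 L = 135.3 g.
(a) Product at 90.9% available Cl: 135.3 / 0.909 = 148.8 g.

(b) [OCl⁻]/[HOCl] = 10^(pH − pKa) = 10^(7.67 − 7.48) = 10^0.19 = 1.549.
(b) Fraction as HOCl = 1 / (1 + 1.549) = 0.3923.

(a) 149 g; (b) 39.2%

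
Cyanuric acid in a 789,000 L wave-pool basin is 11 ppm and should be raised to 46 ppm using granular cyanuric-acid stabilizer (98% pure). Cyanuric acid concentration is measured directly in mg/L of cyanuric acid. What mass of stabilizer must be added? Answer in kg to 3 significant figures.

28.2 kg

CYA to add: (46 − 11) = 35 mg/L × 789,000 L = 27,620 g cyanuric acid.
At 98% purity: 27,620 / 0.98 = 28,180 g product.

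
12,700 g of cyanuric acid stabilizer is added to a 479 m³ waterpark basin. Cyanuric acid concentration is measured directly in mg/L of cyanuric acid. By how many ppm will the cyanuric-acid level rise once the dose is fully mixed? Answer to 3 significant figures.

Volume: 479 m³ = 479,000 L.
Rise: 12,700 g / 479,000 L × 1000 = 26.51 mg/L.

26.5 ppm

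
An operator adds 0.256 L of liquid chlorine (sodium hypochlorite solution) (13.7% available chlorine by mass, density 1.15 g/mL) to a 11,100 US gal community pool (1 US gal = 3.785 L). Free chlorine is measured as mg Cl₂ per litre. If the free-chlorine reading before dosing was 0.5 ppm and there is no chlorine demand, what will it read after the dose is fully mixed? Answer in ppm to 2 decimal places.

Volume: 11,100 US gal × 3.785 L/gal = 42,014 L.
Mass of solution: 0.256 L × 1000 mL/L × 1.15 g/mL = 294.4 g.
Available chlorine delivered: 294.4 g × 0.137 = 40.33 g as Cl₂.
Concentration rise: 40.33 g / 42,014 L = 0.96 mg/L = 0.96 ppm.
Final FC: 0.5 + 0.96 = 1.46 ppm.

1.46 ppm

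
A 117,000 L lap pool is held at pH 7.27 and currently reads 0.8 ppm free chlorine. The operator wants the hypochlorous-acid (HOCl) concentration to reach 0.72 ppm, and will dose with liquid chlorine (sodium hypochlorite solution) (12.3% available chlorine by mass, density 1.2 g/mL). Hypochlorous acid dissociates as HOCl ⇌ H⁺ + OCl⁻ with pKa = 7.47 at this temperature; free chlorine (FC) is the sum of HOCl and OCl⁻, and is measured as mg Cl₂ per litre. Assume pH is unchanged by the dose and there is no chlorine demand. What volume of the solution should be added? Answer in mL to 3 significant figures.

[OCl⁻]/[HOCl] = 10^(pH − pKa) = 10^(7.27 − 7.47) = 0.631; fraction as HOCl = 1/(1 + 0.631) = 0.6131.
Free chlorine required for 0.72 ppm HOCl: 0.72 / 0.6131 = 1.174 ppm.
FC to add: 1.174 − 0.8 = 0.3743 mg/L as Cl₂.
Cl₂ equivalent: 0.3743 mg/L × 117,000 L = 43.79 g.
Product at 12.3% available Cl: 43.79 / 0.123 = 356 g.
Volume: 356 g ÷ 1.2 g/mL = 296.7 mL.

297 mL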